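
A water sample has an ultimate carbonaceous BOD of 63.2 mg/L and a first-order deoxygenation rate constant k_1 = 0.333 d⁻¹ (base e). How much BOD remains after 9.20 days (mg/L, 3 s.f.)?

L_t = L₀ e^(−k_1 t) = 63.2 × e^(−0.333×9.20) = 63.2 × 0.04672 = 2.953 mg/L.

L ≈ 2.95 mg/L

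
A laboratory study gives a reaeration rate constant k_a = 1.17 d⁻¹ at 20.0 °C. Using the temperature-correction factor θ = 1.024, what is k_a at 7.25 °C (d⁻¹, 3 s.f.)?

k_a(T₂) = k_a(T₁) · θ^(T₂−T₁) = 1.17 × 1.024^(7.25−20.0)
= 1.17 × 1.024^-12.8 = 1.17 × 0.7391 = 0.8647 d⁻¹.

k_a ≈ 0.865 d⁻¹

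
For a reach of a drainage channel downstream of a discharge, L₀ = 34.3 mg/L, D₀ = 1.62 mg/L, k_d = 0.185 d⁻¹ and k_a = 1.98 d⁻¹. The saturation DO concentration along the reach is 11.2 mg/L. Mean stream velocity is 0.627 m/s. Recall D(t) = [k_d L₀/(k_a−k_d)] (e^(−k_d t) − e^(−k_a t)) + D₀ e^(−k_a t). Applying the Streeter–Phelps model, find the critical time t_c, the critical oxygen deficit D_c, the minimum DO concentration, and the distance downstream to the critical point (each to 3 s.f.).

t_c ≈ 0.979 d; D_c ≈ 2.67 mg/L; min DO ≈ 8.53 mg/L; x_c ≈ 53.0 km

t_c = [1/(k_a−k_d)] ln[(k_a/k_d)(1 − D₀(k_a−k_d)/(k_d L₀))]
= [1/(1.98−0.185)] ln[(1.98/0.185)(1 − 1.62×1.795/(0.185×34.3))]
= (1/1.795) ln[10.70 × 0.5417] = 0.5571 × ln(5.798) = 0.5571 × 1.758 = 0.9791 d.
D_c = (k_d/k_a) L₀ e^(−k_d t_c) = (0.185/1.98) × 34.3 × e^(−0.185×0.9791) = 0.09343 × 34.3 × 0.8343 = 2.674 mg/L.
Minimum DO = C_s − D_c = 11.2 − 2.674 = 8.526 mg/L.
x_c = v t_c = 0.627 m/s × 0.9791 d × 86400 s/d = 53040 m ≈ 53.0 km.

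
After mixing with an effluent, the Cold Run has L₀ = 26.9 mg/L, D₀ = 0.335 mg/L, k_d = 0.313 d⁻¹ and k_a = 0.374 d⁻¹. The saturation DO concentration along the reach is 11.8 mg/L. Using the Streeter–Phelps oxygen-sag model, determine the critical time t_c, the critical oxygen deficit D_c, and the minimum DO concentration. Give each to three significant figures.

At the critical point dD/dt = 0, so k_d L₀ e^(−k_d t) = k_a D. Substituting D(t) from the Streeter–Phelps equation and solving for t gives
t_c = ln[(k_a/k_d)(1 − D₀(k_a−k_d)/(k_d L₀))] / (k_a−k_d).
Here k_a−k_d = 0.06100 d⁻¹ and 1 − D₀(k_a−k_d)/(k_d L₀) = 1 − 0.335×0.06100/(0.313×26.9) = 0.9976, so
t_c = ln(1.195 × 0.9976) / 0.06100 = 0.1756 / 0.06100 = 2.879 d.
D_c = (k_d/k_a) L₀ e^(−k_d t_c) = (0.313/0.374) × 26.9 × e^(−0.313×2.879) = 0.8369 × 26.9 × 0.4061 = 9.142 mg/L.
Minimum DO = C_s − D_c = 11.8 − 9.142 = 2.658 mg/L.

t_c ≈ 2.88 d; D_c ≈ 9.14 mg/L; min DO ≈ 2.66 mg/L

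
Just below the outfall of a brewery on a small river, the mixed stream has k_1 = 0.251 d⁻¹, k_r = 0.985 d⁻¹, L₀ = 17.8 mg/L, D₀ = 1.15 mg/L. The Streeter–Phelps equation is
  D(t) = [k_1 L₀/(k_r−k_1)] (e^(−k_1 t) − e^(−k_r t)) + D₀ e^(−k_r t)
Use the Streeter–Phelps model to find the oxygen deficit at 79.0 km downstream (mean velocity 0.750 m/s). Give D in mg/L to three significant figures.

Travel time t = x/v = 79.0 km / (0.750 m/s) = 79000 m / 0.750 m/s = 105300 s = 1.219 d.
k_1 L₀/(k_r−k_1) = 0.251×17.8/(0.985−0.251) = 4.468/0.7340 = 6.087 mg/L.
e^(−k_1 t) = e^(−0.251×1.219) = 0.7364; e^(−k_r t) = e^(−0.985×1.219) = 0.3009.
D = 6.087 × (0.7364 − 0.3009) + 1.15 × 0.3009 = 2.651 + 0.3461 = 2.997 mg/L.

D ≈ 3.00 mg/L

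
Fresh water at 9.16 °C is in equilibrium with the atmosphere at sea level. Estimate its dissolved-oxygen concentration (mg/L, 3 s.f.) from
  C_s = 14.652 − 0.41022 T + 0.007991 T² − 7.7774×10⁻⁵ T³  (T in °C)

C_s = 14.652 − 0.41022×9.16 + 0.007991×9.16² − 7.7774×10⁻⁵×9.16³ = 11.51 mg/L.

C_s ≈ 11.5 mg/L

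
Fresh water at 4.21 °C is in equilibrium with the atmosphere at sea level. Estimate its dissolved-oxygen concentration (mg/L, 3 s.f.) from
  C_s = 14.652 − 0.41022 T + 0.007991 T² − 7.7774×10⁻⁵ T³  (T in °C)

C_s ≈ 13.1 mg/L

C_s = 14.652 − 0.41022×4.21 + 0.007991×4.21² − 7.7774×10⁻⁵×4.21³ = 13.06 mg/L.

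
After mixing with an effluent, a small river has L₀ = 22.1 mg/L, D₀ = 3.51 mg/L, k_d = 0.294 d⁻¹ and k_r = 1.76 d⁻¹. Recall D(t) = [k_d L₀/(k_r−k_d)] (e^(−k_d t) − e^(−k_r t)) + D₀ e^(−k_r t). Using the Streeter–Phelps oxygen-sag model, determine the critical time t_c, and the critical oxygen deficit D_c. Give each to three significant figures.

t_c ≈ 0.150 d; D_c ≈ 3.53 mg/L

t_c = [1/(k_r−k_d)] ln[(k_r/k_d)(1 − D₀(k_r−k_d)/(k_d L₀))]
= [1/(1.76−0.294)] ln[(1.76/0.294)(1 − 3.51×1.466/(0.294×22.1))]
= (1/1.466) ln[5.986 × 0.2080] = 0.6821 × ln(1.245) = 0.6821 × 0.2195 = 0.1497 d.
L(t_c) = L₀ e^(−k_d t_c) = 22.1 × 0.9569 = 21.15 mg/L, and at the critical point k_r D_c = k_d L, so D_c = (0.294/1.76) × 21.15 = 3.533 mg/L.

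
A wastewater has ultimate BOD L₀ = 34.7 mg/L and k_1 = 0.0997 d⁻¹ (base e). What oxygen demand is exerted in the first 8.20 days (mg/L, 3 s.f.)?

y ≈ 19.4 mg/L

y_t = L₀(1 − e^(−k_1 t)) = 34.7 × (1 − e^(−0.0997×8.20))
= 34.7 × (1 − 0.4415) = 34.7 × 0.5585 = 19.38 mg/L.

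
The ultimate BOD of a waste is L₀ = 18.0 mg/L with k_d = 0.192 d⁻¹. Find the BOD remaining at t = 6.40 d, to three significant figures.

L ≈ 5.27 mg/L

L_t = L₀ e^(−k_d t) = 18.0 × e^(−0.192×6.40) = 18.0 × 0.2926 = 5.268 mg/L.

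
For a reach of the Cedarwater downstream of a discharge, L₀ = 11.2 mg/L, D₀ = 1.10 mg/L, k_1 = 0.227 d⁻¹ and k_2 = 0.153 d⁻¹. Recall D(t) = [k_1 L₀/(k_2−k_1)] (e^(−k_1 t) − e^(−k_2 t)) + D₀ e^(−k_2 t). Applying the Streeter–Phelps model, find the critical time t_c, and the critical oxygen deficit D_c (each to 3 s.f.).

t_c = [1/(k_2−k_1)] ln[(k_2/k_1)(1 − D₀(k_2−k_1)/(k_1 L₀))]
= [1/(0.153−0.227)] ln[(0.153/0.227)(1 − 1.10×-0.07400/(0.227×11.2))]
= (1/-0.07400) ln[0.6740 × 1.032] = -13.51 × ln(0.6956) = -13.51 × -0.3630 = 4.905 d.
L(t_c) = L₀ e^(−k_1 t_c) = 11.2 × 0.3284 = 3.678 mg/L, and at the critical point k_2 D_c = k_1 L, so D_c = (0.227/0.153) × 3.678 = 5.457 mg/L.

t_c ≈ 4.91 d; D_c ≈ 5.46 mg/L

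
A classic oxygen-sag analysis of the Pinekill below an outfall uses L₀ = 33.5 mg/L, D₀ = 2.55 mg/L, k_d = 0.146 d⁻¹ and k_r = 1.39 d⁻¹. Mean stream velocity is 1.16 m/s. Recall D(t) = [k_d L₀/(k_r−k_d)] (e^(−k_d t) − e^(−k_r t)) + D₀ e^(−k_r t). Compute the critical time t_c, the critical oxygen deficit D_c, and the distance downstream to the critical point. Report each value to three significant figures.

t_c ≈ 0.971 d; D_c ≈ 3.05 mg/L; x_c ≈ 97.3 km

With k_r/k_d = 9.521 and 1 − D₀(k_r−k_d)/(k_d L₀) = 0.3514,
t_c = ln(9.521 × 0.3514) / (1.39 − 0.146) = ln(3.346) / 1.244 = 1.208/1.244 = 0.9708 d.
D_c = (k_d/k_r) L₀ e^(−k_d t_c) = (0.146/1.39) × 33.5 × e^(−0.146×0.9708) = 0.1050 × 33.5 × 0.8678 = 3.054 mg/L.
x_c = v t_c = 1.16 m/s × 0.9708 d × 86400 s/d = 97300 m ≈ 97.3 km.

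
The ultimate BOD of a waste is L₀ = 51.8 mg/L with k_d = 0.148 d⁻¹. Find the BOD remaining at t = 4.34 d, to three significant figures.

L_t = L₀ e^(−k_d t) = 51.8 × e^(−0.148×4.34) = 51.8 × 0.5261 = 27.25 mg/L.

L ≈ 27.3 mg/L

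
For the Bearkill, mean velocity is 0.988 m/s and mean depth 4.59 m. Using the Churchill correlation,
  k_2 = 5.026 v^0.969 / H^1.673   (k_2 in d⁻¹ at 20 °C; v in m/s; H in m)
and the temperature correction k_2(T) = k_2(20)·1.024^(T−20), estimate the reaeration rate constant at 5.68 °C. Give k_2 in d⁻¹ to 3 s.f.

k_2(20) = 5.026 × 0.988^0.969 / 4.59^1.673 = 5.026 × 0.9884 / 12.80 = 0.3881 d⁻¹.
k_2(5.68) = 0.3881 × 1.024^(5.68−20) = 0.3881 × 0.7120 = 0.2763 d⁻¹.

k_2 ≈ 0.276 d⁻¹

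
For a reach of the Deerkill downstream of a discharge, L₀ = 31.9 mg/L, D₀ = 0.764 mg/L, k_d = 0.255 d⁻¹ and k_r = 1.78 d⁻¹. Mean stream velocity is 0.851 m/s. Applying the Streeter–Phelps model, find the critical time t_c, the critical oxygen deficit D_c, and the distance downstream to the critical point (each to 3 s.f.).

t_c ≈ 1.17 d; D_c ≈ 3.39 mg/L; x_c ≈ 86.2 km

With k_r/k_d = 6.980 and 1 − D₀(k_r−k_d)/(k_d L₀) = 0.8568,
t_c = ln(6.980 × 0.8568) / (1.78 − 0.255) = ln(5.981) / 1.525 = 1.789/1.525 = 1.173 d.
L(t_c) = L₀ e^(−k_d t_c) = 31.9 × 0.7415 = 23.65 mg/L, and at the critical point k_r D_c = k_d L, so D_c = (0.255/1.78) × 23.65 = 3.389 mg/L.
x_c = v t_c = 0.851 m/s × 1.173 d × 86400 s/d = 86230 m ≈ 86.2 km.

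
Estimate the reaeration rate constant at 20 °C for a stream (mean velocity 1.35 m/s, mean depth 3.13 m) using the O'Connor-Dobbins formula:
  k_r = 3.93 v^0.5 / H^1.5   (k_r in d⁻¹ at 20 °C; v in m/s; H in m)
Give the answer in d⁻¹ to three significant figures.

k_r = 3.93 × 1.35^0.5 / 3.13^1.5 = 3.93 × 1.162 / 5.538 = 0.8246 d⁻¹.

k_r ≈ 0.825 d⁻¹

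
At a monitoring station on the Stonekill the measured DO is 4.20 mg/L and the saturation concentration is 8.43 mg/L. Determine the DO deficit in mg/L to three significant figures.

D = C_s − C = 8.43 − 4.20 = 4.23 mg/L.

D ≈ 4.23 mg/L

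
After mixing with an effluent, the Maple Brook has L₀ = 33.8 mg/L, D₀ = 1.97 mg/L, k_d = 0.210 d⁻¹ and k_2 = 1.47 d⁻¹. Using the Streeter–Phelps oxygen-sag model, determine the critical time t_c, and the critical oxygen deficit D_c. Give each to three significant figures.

t_c ≈ 1.20 d; D_c ≈ 3.75 mg/L

With k_2/k_d = 7.000 and 1 − D₀(k_2−k_d)/(k_d L₀) = 0.6503,
t_c = ln(7.000 × 0.6503) / (1.47 − 0.210) = ln(4.552) / 1.260 = 1.516/1.260 = 1.203 d.
L(t_c) = L₀ e^(−k_d t_c) = 33.8 × 0.7768 = 26.26 mg/L, and at the critical point k_2 D_c = k_d L, so D_c = (0.210/1.47) × 26.26 = 3.751 mg/L.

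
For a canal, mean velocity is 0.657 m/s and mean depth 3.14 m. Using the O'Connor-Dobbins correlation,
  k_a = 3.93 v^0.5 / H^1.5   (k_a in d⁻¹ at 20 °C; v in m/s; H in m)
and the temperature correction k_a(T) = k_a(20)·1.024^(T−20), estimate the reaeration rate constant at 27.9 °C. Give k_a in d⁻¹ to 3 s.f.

k_a(20) = 3.93 × 0.657^0.5 / 3.14^1.5 = 3.93 × 0.8106 / 5.564 = 0.5725 d⁻¹.
k_a(27.9) = 0.5725 × 1.024^(27.9−20) = 0.5725 × 1.206 = 0.6905 d⁻¹.

k_a ≈ 0.690 d⁻¹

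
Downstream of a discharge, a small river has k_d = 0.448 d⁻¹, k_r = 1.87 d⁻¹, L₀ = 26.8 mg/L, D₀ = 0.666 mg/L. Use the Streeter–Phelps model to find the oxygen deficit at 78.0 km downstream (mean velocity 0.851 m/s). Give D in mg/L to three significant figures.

D ≈ 4.18 mg/L

Travel time t = x/v = 78.0 km / (0.851 m/s) = 78000 m / 0.851 m/s = 91660 s = 1.061 d.
k_d L₀/(k_r−k_d) = 0.448×26.8/(1.87−0.448) = 12.01/1.422 = 8.443 mg/L.
e^(−k_d t) = e^(−0.448×1.061) = 0.6217; e^(−k_r t) = e^(−1.87×1.061) = 0.1375.
D = 8.443 × (0.6217 − 0.1375) + 0.666 × 0.1375 = 4.088 + 0.09161 = 4.180 mg/L.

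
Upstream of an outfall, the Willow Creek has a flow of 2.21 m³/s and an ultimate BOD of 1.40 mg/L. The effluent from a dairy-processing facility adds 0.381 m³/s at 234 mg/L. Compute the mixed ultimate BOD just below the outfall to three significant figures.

35.6 mg/L

Flow-weighted mixing: C = (Q_r C_r + Q_w C_w)/(Q_r + Q_w)
= (2.21×1.40 + 0.381×234)/(2.21 + 0.381) = 92.25/2.591 = 35.60 mg/L.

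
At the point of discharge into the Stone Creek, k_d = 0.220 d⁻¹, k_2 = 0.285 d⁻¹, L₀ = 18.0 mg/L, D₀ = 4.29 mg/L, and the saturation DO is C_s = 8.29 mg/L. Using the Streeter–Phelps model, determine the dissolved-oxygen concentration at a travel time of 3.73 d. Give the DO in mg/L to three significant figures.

k_d L₀/(k_2−k_d) = 0.220×18.0/(0.285−0.220) = 3.960/0.06500 = 60.92 mg/L.
e^(−k_d t) = e^(−0.220×3.730) = 0.4402; e^(−k_2 t) = e^(−0.285×3.730) = 0.3454.
D = 60.92 × (0.4402 − 0.3454) + 4.29 × 0.3454 = 5.773 + 1.482 = 7.255 mg/L.
DO = C_s − D = 8.29 − 7.255 = 1.035 mg/L.

DO ≈ 1.03 mg/L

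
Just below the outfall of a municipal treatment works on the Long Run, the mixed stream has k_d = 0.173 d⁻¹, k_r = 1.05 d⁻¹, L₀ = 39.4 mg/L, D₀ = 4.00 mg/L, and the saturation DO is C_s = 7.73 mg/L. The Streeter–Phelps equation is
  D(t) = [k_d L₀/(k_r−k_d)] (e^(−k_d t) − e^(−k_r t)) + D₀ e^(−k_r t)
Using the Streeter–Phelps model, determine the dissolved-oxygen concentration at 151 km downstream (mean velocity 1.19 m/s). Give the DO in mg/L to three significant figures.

DO ≈ 2.51 mg/L

Travel time t = x/v = 151 km / (1.19 m/s) = 151000 m / 1.19 m/s = 126900 s = 1.469 d.
k_d L₀/(k_r−k_d) = 0.173×39.4/(1.05−0.173) = 6.816/0.8770 = 7.772 mg/L.
e^(−k_d t) = e^(−0.173×1.469) = 0.7756; e^(−k_r t) = e^(−1.05×1.469) = 0.2139.
D = 7.772 × (0.7756 − 0.2139) + 4.00 × 0.2139 = 4.366 + 0.8557 = 5.221 mg/L.
DO = C_s − D = 7.73 − 5.221 = 2.509 mg/L.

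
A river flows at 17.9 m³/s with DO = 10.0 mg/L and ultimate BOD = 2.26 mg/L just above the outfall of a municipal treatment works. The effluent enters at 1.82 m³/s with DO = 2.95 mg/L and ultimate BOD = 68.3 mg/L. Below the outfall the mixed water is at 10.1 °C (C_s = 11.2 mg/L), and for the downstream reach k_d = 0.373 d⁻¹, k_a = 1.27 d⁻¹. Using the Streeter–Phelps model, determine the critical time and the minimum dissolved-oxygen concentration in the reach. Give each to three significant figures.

Mixed DO = (17.9×10.0 + 1.82×2.95)/(17.9+1.82) = 184.4/19.72 = 9.349 mg/L.
Mixed L₀ = (17.9×2.26 + 1.82×68.3)/(19.72) = 164.8/19.72 = 8.355 mg/L.
Initial deficit D₀ = C_s − DO₀ = 11.2 − 9.349 = 1.851 mg/L.
t_c = (1/0.8970) ln[(1.27/0.373)(1 − 1.851×0.8970/(0.373×8.355))] = 1.115 × ln(1.591) = 0.5178 d.
D_c = (0.373/1.27) × 8.355 × e^(−0.373×0.5178) = 0.2937 × 8.355 × 0.8244 = 2.023 mg/L.
Minimum DO = 11.2 − 2.023 = 9.177 mg/L.

t_c ≈ 0.518 d; minimum DO ≈ 9.18 mg/L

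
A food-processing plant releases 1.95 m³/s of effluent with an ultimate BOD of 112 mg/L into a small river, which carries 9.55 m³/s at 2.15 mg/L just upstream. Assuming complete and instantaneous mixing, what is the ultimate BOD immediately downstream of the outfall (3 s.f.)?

20.8 mg/L

Flow-weighted mixing: C = (Q_r C_r + Q_w C_w)/(Q_r + Q_w)
= (9.55×2.15 + 1.95×112)/(9.55 + 1.95) = 238.9/11.50 = 20.78 mg/L.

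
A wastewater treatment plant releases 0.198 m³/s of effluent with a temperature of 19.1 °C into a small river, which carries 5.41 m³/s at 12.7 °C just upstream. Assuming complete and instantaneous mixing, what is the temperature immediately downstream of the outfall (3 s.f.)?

Flow-weighted mixing: C = (Q_r C_r + Q_w C_w)/(Q_r + Q_w)
= (5.41×12.7 + 0.198×19.1)/(5.41 + 0.198) = 72.49/5.608 = 12.93 °C.

12.9 °C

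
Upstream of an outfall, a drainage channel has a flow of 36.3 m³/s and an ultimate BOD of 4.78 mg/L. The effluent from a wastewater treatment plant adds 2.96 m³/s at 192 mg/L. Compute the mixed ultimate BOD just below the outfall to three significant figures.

Flow-weighted mixing: C = (Q_r C_r + Q_w C_w)/(Q_r + Q_w)
= (36.3×4.78 + 2.96×192)/(36.3 + 2.96) = 741.8/39.26 = 18.90 mg/L.

18.9 mg/L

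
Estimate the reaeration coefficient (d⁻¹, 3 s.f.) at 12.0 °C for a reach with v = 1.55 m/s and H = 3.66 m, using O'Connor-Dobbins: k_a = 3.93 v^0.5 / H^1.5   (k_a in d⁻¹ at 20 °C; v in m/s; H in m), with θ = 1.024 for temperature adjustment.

k_a(20) = 3.93 × 1.55^0.5 / 3.66^1.5 = 3.93 × 1.245 / 7.002 = 0.6988 d⁻¹.
k_a(12.0) = 0.6988 × 1.024^(12.0−20) = 0.6988 × 0.8272 = 0.5780 d⁻¹.

k_a ≈ 0.578 d⁻¹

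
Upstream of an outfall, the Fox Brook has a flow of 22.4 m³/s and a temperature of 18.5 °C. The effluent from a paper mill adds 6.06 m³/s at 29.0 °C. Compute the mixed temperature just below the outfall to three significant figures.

20.7 °C

Flow-weighted mixing: C = (Q_r C_r + Q_w C_w)/(Q_r + Q_w)
= (22.4×18.5 + 6.06×29.0)/(22.4 + 6.06) = 590.1/28.46 = 20.74 °C.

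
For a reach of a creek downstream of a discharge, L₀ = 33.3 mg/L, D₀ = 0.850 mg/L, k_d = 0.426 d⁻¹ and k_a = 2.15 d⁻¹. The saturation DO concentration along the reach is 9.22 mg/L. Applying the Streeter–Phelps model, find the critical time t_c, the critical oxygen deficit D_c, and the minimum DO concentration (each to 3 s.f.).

t_c ≈ 0.876 d; D_c ≈ 4.54 mg/L; min DO ≈ 4.68 mg/L

At the critical point dD/dt = 0, so k_d L₀ e^(−k_d t) = k_a D. Substituting D(t) from the Streeter–Phelps equation and solving for t gives
t_c = ln[(k_a/k_d)(1 − D₀(k_a−k_d)/(k_d L₀))] / (k_a−k_d).
Here k_a−k_d = 1.724 d⁻¹ and 1 − D₀(k_a−k_d)/(k_d L₀) = 1 − 0.850×1.724/(0.426×33.3) = 0.8967, so
t_c = ln(5.047 × 0.8967) / 1.724 = 1.510 / 1.724 = 0.8757 d.
L(t_c) = L₀ e^(−k_d t_c) = 33.3 × 0.6886 = 22.93 mg/L, and at the critical point k_a D_c = k_d L, so D_c = (0.426/2.15) × 22.93 = 4.544 mg/L.
Minimum DO = C_s − D_c = 9.22 − 4.544 = 4.676 mg/L.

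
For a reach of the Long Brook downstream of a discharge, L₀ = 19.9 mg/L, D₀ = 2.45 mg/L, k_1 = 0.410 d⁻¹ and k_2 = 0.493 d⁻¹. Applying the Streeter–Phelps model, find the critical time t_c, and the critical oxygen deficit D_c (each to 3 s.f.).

With k_2/k_1 = 1.202 and 1 − D₀(k_2−k_1)/(k_1 L₀) = 0.9751,
t_c = ln(1.202 × 0.9751) / (0.493 − 0.410) = ln(1.172) / 0.08300 = 0.1591/0.08300 = 1.917 d.
D_c = (k_1/k_2) L₀ e^(−k_1 t_c) = (0.410/0.493) × 19.9 × e^(−0.410×1.917) = 0.8316 × 19.9 × 0.4557 = 7.541 mg/L.

t_c ≈ 1.92 d; D_c ≈ 7.54 mg/L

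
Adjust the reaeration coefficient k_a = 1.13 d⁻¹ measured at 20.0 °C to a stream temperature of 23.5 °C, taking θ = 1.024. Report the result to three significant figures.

k_a ≈ 1.23 d⁻¹

k_a(T₂) = k_a(T₁) · θ^(T₂−T₁) = 1.13 × 1.024^(23.5−20.0)
= 1.13 × 1.024^3.50 = 1.13 × 1.087 = 1.228 d⁻¹.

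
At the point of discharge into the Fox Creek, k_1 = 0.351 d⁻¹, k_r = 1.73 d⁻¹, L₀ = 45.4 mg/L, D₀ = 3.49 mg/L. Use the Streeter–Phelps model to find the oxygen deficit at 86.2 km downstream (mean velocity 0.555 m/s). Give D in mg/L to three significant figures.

D ≈ 5.79 mg/L

Travel time t = x/v = 86.2 km / (0.555 m/s) = 86200 m / 0.555 m/s = 155300 s = 1.798 d.
k_1 L₀/(k_r−k_1) = 0.351×45.4/(1.73−0.351) = 15.94/1.379 = 11.56 mg/L.
e^(−k_1 t) = e^(−0.351×1.798) = 0.5321; e^(−k_r t) = e^(−1.73×1.798) = 0.04461.
D = 11.56 × (0.5321 − 0.04461) + 3.49 × 0.04461 = 5.633 + 0.1557 = 5.789 mg/L.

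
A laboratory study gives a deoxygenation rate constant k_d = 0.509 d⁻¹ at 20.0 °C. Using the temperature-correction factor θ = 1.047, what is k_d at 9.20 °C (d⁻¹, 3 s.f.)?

k_d ≈ 0.310 d⁻¹

k_d(T₂) = k_d(T₁) · θ^(T₂−T₁) = 0.509 × 1.047^(9.20−20.0)
= 0.509 × 1.047^-10.8 = 0.509 × 0.6089 = 0.3100 d⁻¹.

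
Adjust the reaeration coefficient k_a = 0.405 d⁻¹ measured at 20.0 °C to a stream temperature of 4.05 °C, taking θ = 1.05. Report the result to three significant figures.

k_a ≈ 0.186 d⁻¹

k_a(T₂) = k_a(T₁) · θ^(T₂−T₁) = 0.405 × 1.05^(4.05−20.0)
= 0.405 × 1.05^-15.9 = 0.405 × 0.4592 = 0.1860 d⁻¹.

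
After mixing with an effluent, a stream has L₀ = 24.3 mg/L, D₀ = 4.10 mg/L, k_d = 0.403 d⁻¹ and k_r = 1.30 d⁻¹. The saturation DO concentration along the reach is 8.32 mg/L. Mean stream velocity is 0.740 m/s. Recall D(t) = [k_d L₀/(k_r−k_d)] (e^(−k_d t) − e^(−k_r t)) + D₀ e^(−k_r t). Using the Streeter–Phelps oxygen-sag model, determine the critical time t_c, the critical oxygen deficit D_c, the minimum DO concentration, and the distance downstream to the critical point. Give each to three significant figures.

t_c ≈ 0.781 d; D_c ≈ 5.50 mg/L; min DO ≈ 2.82 mg/L; x_c ≈ 49.9 km

With k_r/k_d = 3.226 and 1 − D₀(k_r−k_d)/(k_d L₀) = 0.6245,
t_c = ln(3.226 × 0.6245) / (1.30 − 0.403) = ln(2.014) / 0.8970 = 0.7003/0.8970 = 0.7807 d.
D_c = (k_d/k_r) L₀ e^(−k_d t_c) = (0.403/1.30) × 24.3 × e^(−0.403×0.7807) = 0.3100 × 24.3 × 0.7301 = 5.500 mg/L.
Minimum DO = C_s − D_c = 8.32 − 5.500 = 2.820 mg/L.
x_c = v t_c = 0.740 m/s × 0.7807 d × 86400 s/d = 49920 m ≈ 49.9 km.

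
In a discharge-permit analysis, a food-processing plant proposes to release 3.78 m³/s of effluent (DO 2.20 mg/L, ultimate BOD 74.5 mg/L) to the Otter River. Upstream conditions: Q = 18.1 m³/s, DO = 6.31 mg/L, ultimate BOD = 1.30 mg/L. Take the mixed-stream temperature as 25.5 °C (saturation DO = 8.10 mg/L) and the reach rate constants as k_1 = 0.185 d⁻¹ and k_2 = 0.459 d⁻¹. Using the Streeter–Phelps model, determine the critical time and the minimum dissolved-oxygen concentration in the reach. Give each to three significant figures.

t_c ≈ 2.19 d; minimum DO ≈ 4.35 mg/L

Mixed DO = (18.1×6.31 + 3.78×2.20)/(18.1+3.78) = 122.5/21.88 = 5.600 mg/L.
Mixed L₀ = (18.1×1.30 + 3.78×74.5)/(21.88) = 305.1/21.88 = 13.95 mg/L.
Initial deficit D₀ = C_s − DO₀ = 8.10 − 5.600 = 2.500 mg/L.
t_c = (1/0.2740) ln[(0.459/0.185)(1 − 2.500×0.2740/(0.185×13.95))] = 3.650 × ln(1.822) = 2.190 d.
D_c = (0.185/0.459) × 13.95 × e^(−0.185×2.190) = 0.4031 × 13.95 × 0.6668 = 3.748 mg/L.
Minimum DO = 8.10 − 3.748 = 4.352 mg/L.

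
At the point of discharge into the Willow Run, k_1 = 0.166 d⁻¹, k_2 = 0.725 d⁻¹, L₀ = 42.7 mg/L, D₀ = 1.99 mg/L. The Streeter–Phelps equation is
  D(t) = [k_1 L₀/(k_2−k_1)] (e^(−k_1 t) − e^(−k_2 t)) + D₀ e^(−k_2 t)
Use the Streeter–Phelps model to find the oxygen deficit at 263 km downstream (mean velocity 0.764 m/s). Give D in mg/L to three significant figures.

Travel time t = x/v = 263 km / (0.764 m/s) = 263000 m / 0.764 m/s = 344200 s = 3.984 d.
k_1 L₀/(k_2−k_1) = 0.166×42.7/(0.725−0.166) = 7.088/0.5590 = 12.68 mg/L.
e^(−k_1 t) = e^(−0.166×3.984) = 0.5161; e^(−k_2 t) = e^(−0.725×3.984) = 0.05565.
D = 12.68 × (0.5161 − 0.05565) + 1.99 × 0.05565 = 5.839 + 0.1108 = 5.950 mg/L.

D ≈ 5.95 mg/L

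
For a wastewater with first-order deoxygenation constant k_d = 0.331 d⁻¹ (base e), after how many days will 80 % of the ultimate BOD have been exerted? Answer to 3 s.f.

t ≈ 4.86 d

y/L₀ = 1 − e^(−k_d t) = 0.80 ⇒ e^(−k_d t) = 0.200
t = −ln(0.200) / 0.331 = 1.609 / 0.331 = 4.862 d.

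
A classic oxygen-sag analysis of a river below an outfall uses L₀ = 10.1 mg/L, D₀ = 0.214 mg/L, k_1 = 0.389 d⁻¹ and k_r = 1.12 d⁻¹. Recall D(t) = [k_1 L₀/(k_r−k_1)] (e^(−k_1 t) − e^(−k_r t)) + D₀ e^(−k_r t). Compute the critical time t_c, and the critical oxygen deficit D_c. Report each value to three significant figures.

At the critical point dD/dt = 0, so k_1 L₀ e^(−k_1 t) = k_r D. Substituting D(t) from the Streeter–Phelps equation and solving for t gives
t_c = ln[(k_r/k_1)(1 − D₀(k_r−k_1)/(k_1 L₀))] / (k_r−k_1).
Here k_r−k_1 = 0.7310 d⁻¹ and 1 − D₀(k_r−k_1)/(k_1 L₀) = 1 − 0.214×0.7310/(0.389×10.1) = 0.9602, so
t_c = ln(2.879 × 0.9602) / 0.7310 = 1.017 / 0.7310 = 1.391 d.
L(t_c) = L₀ e^(−k_1 t_c) = 10.1 × 0.5821 = 5.879 mg/L, and at the critical point k_r D_c = k_1 L, so D_c = (0.389/1.12) × 5.879 = 2.042 mg/L.

t_c ≈ 1.39 d; D_c ≈ 2.04 mg/L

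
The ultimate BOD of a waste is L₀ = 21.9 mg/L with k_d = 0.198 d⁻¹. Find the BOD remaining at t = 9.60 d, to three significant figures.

L_t = L₀ e^(−k_d t) = 21.9 × e^(−0.198×9.60) = 21.9 × 0.1494 = 3.273 mg/L.

L ≈ 3.27 mg/L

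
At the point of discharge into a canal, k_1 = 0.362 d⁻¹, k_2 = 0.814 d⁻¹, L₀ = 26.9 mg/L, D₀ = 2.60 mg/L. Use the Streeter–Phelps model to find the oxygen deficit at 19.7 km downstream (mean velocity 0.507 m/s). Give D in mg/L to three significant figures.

D ≈ 5.17 mg/L

Travel time t = x/v = 19.7 km / (0.507 m/s) = 19700 m / 0.507 m/s = 38860 s = 0.4497 d.
k_1 L₀/(k_2−k_1) = 0.362×26.9/(0.814−0.362) = 9.738/0.4520 = 21.54 mg/L.
e^(−k_1 t) = e^(−0.362×0.4497) = 0.8498; e^(−k_2 t) = e^(−0.814×0.4497) = 0.6935.
D = 21.54 × (0.8498 − 0.6935) + 2.60 × 0.6935 = 3.368 + 1.803 = 5.170 mg/L.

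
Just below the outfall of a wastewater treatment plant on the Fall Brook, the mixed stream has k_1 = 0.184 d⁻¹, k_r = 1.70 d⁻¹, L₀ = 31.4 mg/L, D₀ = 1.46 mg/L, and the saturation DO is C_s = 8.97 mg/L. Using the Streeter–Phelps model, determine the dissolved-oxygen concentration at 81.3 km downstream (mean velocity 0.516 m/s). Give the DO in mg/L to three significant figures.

DO ≈ 6.35 mg/L

Travel time t = x/v = 81.3 km / (0.516 m/s) = 81300 m / 0.516 m/s = 157600 s = 1.824 d.
k_1 L₀/(k_r−k_1) = 0.184×31.4/(1.70−0.184) = 5.778/1.516 = 3.811 mg/L.
e^(−k_1 t) = e^(−0.184×1.824) = 0.7150; e^(−k_r t) = e^(−1.70×1.824) = 0.04504.
D = 3.811 × (0.7150 − 0.04504) + 1.46 × 0.04504 = 2.553 + 0.06577 = 2.619 mg/L.
DO = C_s − D = 8.97 − 2.619 = 6.351 mg/L.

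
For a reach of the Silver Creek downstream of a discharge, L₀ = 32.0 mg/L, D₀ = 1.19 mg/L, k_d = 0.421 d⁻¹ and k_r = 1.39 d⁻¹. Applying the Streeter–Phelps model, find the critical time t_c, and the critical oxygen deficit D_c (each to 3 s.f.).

At the critical point dD/dt = 0, so k_d L₀ e^(−k_d t) = k_r D. Substituting D(t) from the Streeter–Phelps equation and solving for t gives
t_c = ln[(k_r/k_d)(1 − D₀(k_r−k_d)/(k_d L₀))] / (k_r−k_d).
Here k_r−k_d = 0.9690 d⁻¹ and 1 − D₀(k_r−k_d)/(k_d L₀) = 1 − 1.19×0.9690/(0.421×32.0) = 0.9144, so
t_c = ln(3.302 × 0.9144) / 0.9690 = 1.105 / 0.9690 = 1.140 d.
L(t_c) = L₀ e^(−k_d t_c) = 32.0 × 0.6187 = 19.80 mg/L, and at the critical point k_r D_c = k_d L, so D_c = (0.421/1.39) × 19.80 = 5.997 mg/L.

t_c ≈ 1.14 d; D_c ≈ 6.00 mg/L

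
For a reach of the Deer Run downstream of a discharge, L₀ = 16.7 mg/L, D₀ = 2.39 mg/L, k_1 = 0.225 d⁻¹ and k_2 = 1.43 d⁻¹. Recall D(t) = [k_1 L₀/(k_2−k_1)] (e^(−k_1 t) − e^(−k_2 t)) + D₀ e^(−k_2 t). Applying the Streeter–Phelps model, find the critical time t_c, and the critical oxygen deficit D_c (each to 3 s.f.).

With k_2/k_1 = 6.356 and 1 − D₀(k_2−k_1)/(k_1 L₀) = 0.2335,
t_c = ln(6.356 × 0.2335) / (1.43 − 0.225) = ln(1.484) / 1.205 = 0.3950/1.205 = 0.3278 d.
L(t_c) = L₀ e^(−k_1 t_c) = 16.7 × 0.9289 = 15.51 mg/L, and at the critical point k_2 D_c = k_1 L, so D_c = (0.225/1.43) × 15.51 = 2.441 mg/L.

t_c ≈ 0.328 d; D_c ≈ 2.44 mg/L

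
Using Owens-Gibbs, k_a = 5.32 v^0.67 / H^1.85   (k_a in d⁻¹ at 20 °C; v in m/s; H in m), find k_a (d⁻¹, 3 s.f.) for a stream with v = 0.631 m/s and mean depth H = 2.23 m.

k_a = 5.32 × 0.631^0.67 / 2.23^1.85 = 5.32 × 0.7345 / 4.409 = 0.8863 d⁻¹.

k_a ≈ 0.886 d⁻¹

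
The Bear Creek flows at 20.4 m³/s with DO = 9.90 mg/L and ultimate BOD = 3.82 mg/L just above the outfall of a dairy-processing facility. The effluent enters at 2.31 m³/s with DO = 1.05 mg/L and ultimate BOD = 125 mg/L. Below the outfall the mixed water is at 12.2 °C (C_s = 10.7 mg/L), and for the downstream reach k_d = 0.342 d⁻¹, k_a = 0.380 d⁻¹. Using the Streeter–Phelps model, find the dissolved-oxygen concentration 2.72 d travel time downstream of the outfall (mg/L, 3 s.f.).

DO ≈ 4.47 mg/L

Mixed DO = (20.4×9.90 + 2.31×1.05)/(20.4+2.31) = 204.4/22.71 = 9.000 mg/L.
Mixed L₀ = (20.4×3.82 + 2.31×125)/(22.71) = 366.7/22.71 = 16.15 mg/L.
Initial deficit D₀ = C_s − DO₀ = 10.7 − 9.000 = 1.700 mg/L.
D(2.72) = [0.342×16.15/(0.380−0.342)](e^(−0.342×2.72) − e^(−0.380×2.72)) + 1.700 e^(−0.380×2.72)
= 145.3 × (0.3945 − 0.3557) + 1.700 × 0.3557 = 6.234 mg/L.
DO = 10.7 − 6.234 = 4.466 mg/L.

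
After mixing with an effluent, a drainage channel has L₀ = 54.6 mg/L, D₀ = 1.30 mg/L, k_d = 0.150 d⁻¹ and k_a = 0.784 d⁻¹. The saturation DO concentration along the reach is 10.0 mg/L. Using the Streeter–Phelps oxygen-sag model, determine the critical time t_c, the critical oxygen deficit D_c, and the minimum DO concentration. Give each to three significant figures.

t_c ≈ 2.44 d; D_c ≈ 7.24 mg/L; min DO ≈ 2.76 mg/L

With k_a/k_d = 5.227 and 1 − D₀(k_a−k_d)/(k_d L₀) = 0.8994,
t_c = ln(5.227 × 0.8994) / (0.784 − 0.150) = ln(4.701) / 0.6340 = 1.548/0.6340 = 2.441 d.
D_c = (k_d/k_a) L₀ e^(−k_d t_c) = (0.150/0.784) × 54.6 × e^(−0.150×2.441) = 0.1913 × 54.6 × 0.6934 = 7.243 mg/L.
Minimum DO = C_s − D_c = 10.0 − 7.243 = 2.757 mg/L.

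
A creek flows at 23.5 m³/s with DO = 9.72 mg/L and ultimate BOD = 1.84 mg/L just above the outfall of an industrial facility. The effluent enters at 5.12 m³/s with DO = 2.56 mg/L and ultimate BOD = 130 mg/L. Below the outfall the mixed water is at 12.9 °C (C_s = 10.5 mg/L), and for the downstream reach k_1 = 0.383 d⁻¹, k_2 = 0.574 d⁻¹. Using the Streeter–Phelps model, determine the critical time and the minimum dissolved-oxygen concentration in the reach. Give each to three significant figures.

Mixed DO = (23.5×9.72 + 5.12×2.56)/(23.5+5.12) = 241.5/28.62 = 8.439 mg/L.
Mixed L₀ = (23.5×1.84 + 5.12×130)/(28.62) = 708.8/28.62 = 24.77 mg/L.
Initial deficit D₀ = C_s − DO₀ = 10.5 − 8.439 = 2.061 mg/L.
t_c = (1/0.1910) ln[(0.574/0.383)(1 − 2.061×0.1910/(0.383×24.77))] = 5.236 × ln(1.437) = 1.896 d.
D_c = (0.383/0.574) × 24.77 × e^(−0.383×1.896) = 0.6672 × 24.77 × 0.4837 = 7.993 mg/L.
Minimum DO = 10.5 − 7.993 = 2.507 mg/L.

t_c ≈ 1.90 d; minimum DO ≈ 2.51 mg/L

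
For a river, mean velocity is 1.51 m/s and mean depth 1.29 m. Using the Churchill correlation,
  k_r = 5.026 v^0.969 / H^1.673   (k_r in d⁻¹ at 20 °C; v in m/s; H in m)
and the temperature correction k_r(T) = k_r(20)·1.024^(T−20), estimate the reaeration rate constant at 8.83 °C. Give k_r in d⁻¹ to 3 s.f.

k_r ≈ 3.75 d⁻¹

k_r(20) = 5.026 × 1.51^0.969 / 1.29^1.673 = 5.026 × 1.491 / 1.531 = 4.894 d⁻¹.
k_r(8.83) = 4.894 × 1.024^(8.83−20) = 4.894 × 0.7673 = 3.755 d⁻¹.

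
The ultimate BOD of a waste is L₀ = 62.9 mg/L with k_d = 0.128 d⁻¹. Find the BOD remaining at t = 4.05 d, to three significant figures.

L ≈ 37.5 mg/L

L_t = L₀ e^(−k_d t) = 62.9 × e^(−0.128×4.05) = 62.9 × 0.5955 = 37.46 mg/L.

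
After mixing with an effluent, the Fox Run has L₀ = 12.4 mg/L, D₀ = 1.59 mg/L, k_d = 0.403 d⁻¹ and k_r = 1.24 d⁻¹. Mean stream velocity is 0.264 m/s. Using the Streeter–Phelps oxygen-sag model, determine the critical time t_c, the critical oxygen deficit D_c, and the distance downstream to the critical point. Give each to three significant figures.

t_c = [1/(k_r−k_d)] ln[(k_r/k_d)(1 − D₀(k_r−k_d)/(k_d L₀))]
= [1/(1.24−0.403)] ln[(1.24/0.403)(1 − 1.59×0.8370/(0.403×12.4))]
= (1/0.8370) ln[3.077 × 0.7337] = 1.195 × ln(2.257) = 1.195 × 0.8143 = 0.9728 d.
L(t_c) = L₀ e^(−k_d t_c) = 12.4 × 0.6757 = 8.378 mg/L, and at the critical point k_r D_c = k_d L, so D_c = (0.403/1.24) × 8.378 = 2.723 mg/L.
x_c = v t_c = 0.264 m/s × 0.9728 d × 86400 s/d = 22190 m ≈ 22.2 km.

t_c ≈ 0.973 d; D_c ≈ 2.72 mg/L; x_c ≈ 22.2 km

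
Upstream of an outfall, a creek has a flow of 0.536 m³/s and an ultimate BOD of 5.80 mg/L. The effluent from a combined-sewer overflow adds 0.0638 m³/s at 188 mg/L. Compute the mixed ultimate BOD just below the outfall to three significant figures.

25.2 mg/L

Flow-weighted mixing: C = (Q_r C_r + Q_w C_w)/(Q_r + Q_w)
= (0.536×5.80 + 0.0638×188)/(0.536 + 0.0638) = 15.10/0.5998 = 25.18 mg/L.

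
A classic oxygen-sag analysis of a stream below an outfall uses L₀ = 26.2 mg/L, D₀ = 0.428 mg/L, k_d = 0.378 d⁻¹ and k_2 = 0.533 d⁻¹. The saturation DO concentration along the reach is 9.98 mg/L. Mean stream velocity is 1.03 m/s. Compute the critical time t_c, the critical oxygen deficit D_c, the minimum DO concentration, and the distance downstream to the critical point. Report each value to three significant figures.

t_c ≈ 2.17 d; D_c ≈ 8.17 mg/L; min DO ≈ 1.81 mg/L; x_c ≈ 193 km

t_c = [1/(k_2−k_d)] ln[(k_2/k_d)(1 − D₀(k_2−k_d)/(k_d L₀))]
= [1/(0.533−0.378)] ln[(0.533/0.378)(1 − 0.428×0.1550/(0.378×26.2))]
= (1/0.1550) ln[1.410 × 0.9933] = 6.452 × ln(1.401) = 6.452 × 0.3369 = 2.174 d.
D_c = (k_d/k_2) L₀ e^(−k_d t_c) = (0.378/0.533) × 26.2 × e^(−0.378×2.174) = 0.7092 × 26.2 × 0.4397 = 8.170 mg/L.
Minimum DO = C_s − D_c = 9.98 − 8.170 = 1.810 mg/L.
x_c = v t_c = 1.03 m/s × 2.174 d × 86400 s/d = 193400 m ≈ 193 km.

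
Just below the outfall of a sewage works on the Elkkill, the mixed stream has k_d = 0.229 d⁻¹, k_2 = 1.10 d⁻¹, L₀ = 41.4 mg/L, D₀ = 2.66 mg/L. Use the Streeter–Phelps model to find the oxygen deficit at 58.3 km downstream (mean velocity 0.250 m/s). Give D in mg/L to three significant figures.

Travel time t = x/v = 58.3 km / (0.250 m/s) = 58300 m / 0.250 m/s = 233200 s = 2.699 d.
k_d L₀/(k_2−k_d) = 0.229×41.4/(1.10−0.229) = 9.481/0.8710 = 10.88 mg/L.
e^(−k_d t) = e^(−0.229×2.699) = 0.5390; e^(−k_2 t) = e^(−1.10×2.699) = 0.05136.
D = 10.88 × (0.5390 − 0.05136) + 2.66 × 0.05136 = 5.308 + 0.1366 = 5.444 mg/L.

D ≈ 5.44 mg/L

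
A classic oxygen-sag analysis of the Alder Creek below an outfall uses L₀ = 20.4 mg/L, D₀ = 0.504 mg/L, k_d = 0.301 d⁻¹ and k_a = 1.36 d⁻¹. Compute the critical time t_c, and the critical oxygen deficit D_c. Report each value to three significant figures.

At the critical point dD/dt = 0, so k_d L₀ e^(−k_d t) = k_a D. Substituting D(t) from the Streeter–Phelps equation and solving for t gives
t_c = ln[(k_a/k_d)(1 − D₀(k_a−k_d)/(k_d L₀))] / (k_a−k_d).
Here k_a−k_d = 1.059 d⁻¹ and 1 − D₀(k_a−k_d)/(k_d L₀) = 1 − 0.504×1.059/(0.301×20.4) = 0.9131, so
t_c = ln(4.518 × 0.9131) / 1.059 = 1.417 / 1.059 = 1.338 d.
L(t_c) = L₀ e^(−k_d t_c) = 20.4 × 0.6684 = 13.64 mg/L, and at the critical point k_a D_c = k_d L, so D_c = (0.301/1.36) × 13.64 = 3.018 mg/L.

t_c ≈ 1.34 d; D_c ≈ 3.02 mg/L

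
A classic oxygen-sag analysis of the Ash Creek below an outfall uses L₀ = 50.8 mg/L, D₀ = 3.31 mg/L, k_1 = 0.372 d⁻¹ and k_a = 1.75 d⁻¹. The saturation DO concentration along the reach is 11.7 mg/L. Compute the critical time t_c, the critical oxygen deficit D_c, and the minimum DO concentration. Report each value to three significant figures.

t_c ≈ 0.923 d; D_c ≈ 7.66 mg/L; min DO ≈ 4.04 mg/L

At the critical point dD/dt = 0, so k_1 L₀ e^(−k_1 t) = k_a D. Substituting D(t) from the Streeter–Phelps equation and solving for t gives
t_c = ln[(k_a/k_1)(1 − D₀(k_a−k_1)/(k_1 L₀))] / (k_a−k_1).
Here k_a−k_1 = 1.378 d⁻¹ and 1 − D₀(k_a−k_1)/(k_1 L₀) = 1 − 3.31×1.378/(0.372×50.8) = 0.7586, so
t_c = ln(4.704 × 0.7586) / 1.378 = 1.272 / 1.378 = 0.9233 d.
D_c = (k_1/k_a) L₀ e^(−k_1 t_c) = (0.372/1.75) × 50.8 × e^(−0.372×0.9233) = 0.2126 × 50.8 × 0.7093 = 7.660 mg/L.
Minimum DO = C_s − D_c = 11.7 − 7.660 = 4.040 mg/L.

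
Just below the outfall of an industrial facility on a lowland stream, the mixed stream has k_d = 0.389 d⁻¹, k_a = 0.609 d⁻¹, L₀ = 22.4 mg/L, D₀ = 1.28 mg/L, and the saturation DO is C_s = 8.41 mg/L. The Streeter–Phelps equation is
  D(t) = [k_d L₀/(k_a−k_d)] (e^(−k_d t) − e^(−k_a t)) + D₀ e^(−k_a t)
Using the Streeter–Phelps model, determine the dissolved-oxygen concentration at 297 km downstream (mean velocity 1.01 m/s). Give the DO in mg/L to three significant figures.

Travel time t = x/v = 297 km / (1.01 m/s) = 297000 m / 1.01 m/s = 294100 s = 3.403 d.
k_d L₀/(k_a−k_d) = 0.389×22.4/(0.609−0.389) = 8.714/0.2200 = 39.61 mg/L.
e^(−k_d t) = e^(−0.389×3.403) = 0.2661; e^(−k_a t) = e^(−0.609×3.403) = 0.1258.
D = 39.61 × (0.2661 − 0.1258) + 1.28 × 0.1258 = 5.554 + 0.1611 = 5.716 mg/L.
DO = C_s − D = 8.41 − 5.716 = 2.694 mg/L.

DO ≈ 2.69 mg/L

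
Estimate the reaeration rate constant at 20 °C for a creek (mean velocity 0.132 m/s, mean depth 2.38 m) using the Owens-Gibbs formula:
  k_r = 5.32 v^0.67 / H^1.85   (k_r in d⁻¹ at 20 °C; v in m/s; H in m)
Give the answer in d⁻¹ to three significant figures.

k_r = 5.32 × 0.132^0.67 / 2.38^1.85 = 5.32 × 0.2575 / 4.974 = 0.2754 d⁻¹.

k_r ≈ 0.275 d⁻¹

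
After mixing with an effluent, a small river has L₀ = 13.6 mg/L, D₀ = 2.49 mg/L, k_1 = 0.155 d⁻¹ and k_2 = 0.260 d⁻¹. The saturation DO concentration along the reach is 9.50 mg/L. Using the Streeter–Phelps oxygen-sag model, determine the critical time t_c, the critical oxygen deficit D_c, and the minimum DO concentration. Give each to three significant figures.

t_c ≈ 3.67 d; D_c ≈ 4.59 mg/L; min DO ≈ 4.91 mg/L

At the critical point dD/dt = 0, so k_1 L₀ e^(−k_1 t) = k_2 D. Substituting D(t) from the Streeter–Phelps equation and solving for t gives
t_c = ln[(k_2/k_1)(1 − D₀(k_2−k_1)/(k_1 L₀))] / (k_2−k_1).
Here k_2−k_1 = 0.1050 d⁻¹ and 1 − D₀(k_2−k_1)/(k_1 L₀) = 1 − 2.49×0.1050/(0.155×13.6) = 0.8760, so
t_c = ln(1.677 × 0.8760) / 0.1050 = 0.3848 / 0.1050 = 3.665 d.
L(t_c) = L₀ e^(−k_1 t_c) = 13.6 × 0.5666 = 7.706 mg/L, and at the critical point k_2 D_c = k_1 L, so D_c = (0.155/0.260) × 7.706 = 4.594 mg/L.
Minimum DO = C_s − D_c = 9.50 − 4.594 = 4.906 mg/L.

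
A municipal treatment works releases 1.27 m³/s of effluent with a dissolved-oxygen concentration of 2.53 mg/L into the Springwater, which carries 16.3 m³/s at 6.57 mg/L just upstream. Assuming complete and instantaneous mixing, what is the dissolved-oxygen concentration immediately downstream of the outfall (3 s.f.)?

6.28 mg/L

Flow-weighted mixing: C = (Q_r C_r + Q_w C_w)/(Q_r + Q_w)
= (16.3×6.57 + 1.27×2.53)/(16.3 + 1.27) = 110.3/17.57 = 6.278 mg/L.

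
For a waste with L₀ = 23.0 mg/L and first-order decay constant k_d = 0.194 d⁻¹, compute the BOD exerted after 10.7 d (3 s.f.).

y_t = L₀(1 − e^(−k_d t)) = 23.0 × (1 − e^(−0.194×10.7))
= 23.0 × (1 − 0.1255) = 23.0 × 0.8745 = 20.11 mg/L.

y ≈ 20.1 mg/L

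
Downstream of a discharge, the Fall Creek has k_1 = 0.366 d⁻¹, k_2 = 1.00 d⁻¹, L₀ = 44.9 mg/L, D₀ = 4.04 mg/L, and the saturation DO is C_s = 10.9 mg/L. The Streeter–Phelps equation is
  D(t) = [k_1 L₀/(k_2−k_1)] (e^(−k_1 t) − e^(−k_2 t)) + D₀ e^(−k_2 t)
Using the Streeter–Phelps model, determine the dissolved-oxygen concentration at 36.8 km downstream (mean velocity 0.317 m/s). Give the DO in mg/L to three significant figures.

DO ≈ 0.757 mg/L

Travel time t = x/v = 36.8 km / (0.317 m/s) = 36800 m / 0.317 m/s = 116100 s = 1.344 d.
k_1 L₀/(k_2−k_1) = 0.366×44.9/(1.00−0.366) = 16.43/0.6340 = 25.92 mg/L.
e^(−k_1 t) = e^(−0.366×1.344) = 0.6115; e^(−k_2 t) = e^(−1.00×1.344) = 0.2609.
D = 25.92 × (0.6115 − 0.2609) + 4.04 × 0.2609 = 9.089 + 1.054 = 10.14 mg/L.
DO = C_s − D = 10.9 − 10.14 = 0.7571 mg/L.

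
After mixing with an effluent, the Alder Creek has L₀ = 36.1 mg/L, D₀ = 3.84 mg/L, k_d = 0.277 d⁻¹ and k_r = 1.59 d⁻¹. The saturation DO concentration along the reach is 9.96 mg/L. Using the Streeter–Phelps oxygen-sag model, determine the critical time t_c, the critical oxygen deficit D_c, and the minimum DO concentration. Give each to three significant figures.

At the critical point dD/dt = 0, so k_d L₀ e^(−k_d t) = k_r D. Substituting D(t) from the Streeter–Phelps equation and solving for t gives
t_c = ln[(k_r/k_d)(1 − D₀(k_r−k_d)/(k_d L₀))] / (k_r−k_d).
Here k_r−k_d = 1.313 d⁻¹ and 1 − D₀(k_r−k_d)/(k_d L₀) = 1 − 3.84×1.313/(0.277×36.1) = 0.4958, so
t_c = ln(5.740 × 0.4958) / 1.313 = 1.046 / 1.313 = 0.7966 d.
D_c = (k_d/k_r) L₀ e^(−k_d t_c) = (0.277/1.59) × 36.1 × e^(−0.277×0.7966) = 0.1742 × 36.1 × 0.8020 = 5.044 mg/L.
Minimum DO = C_s − D_c = 9.96 − 5.044 = 4.916 mg/L.

t_c ≈ 0.797 d; D_c ≈ 5.04 mg/L; min DO ≈ 4.92 mg/L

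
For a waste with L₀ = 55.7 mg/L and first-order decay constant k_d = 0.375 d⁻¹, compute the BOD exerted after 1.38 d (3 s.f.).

y_t = L₀(1 − e^(−k_d t)) = 55.7 × (1 − e^(−0.375×1.38))
= 55.7 × (1 − 0.5960) = 55.7 × 0.4040 = 22.50 mg/L.

y ≈ 22.5 mg/L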